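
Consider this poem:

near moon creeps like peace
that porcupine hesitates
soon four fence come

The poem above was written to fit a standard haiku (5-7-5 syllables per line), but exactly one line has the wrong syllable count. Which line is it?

Line 3

Line 1: "near moon creeps like peace": 1+1+1+1+1 = 5 ✓
Line 2: "that porcupine hesitates": 1+3+3 = 7 ✓
Line 3: "soon four fence come": 1+1+1+1 = 4 (expected 5)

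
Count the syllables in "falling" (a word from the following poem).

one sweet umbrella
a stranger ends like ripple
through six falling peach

2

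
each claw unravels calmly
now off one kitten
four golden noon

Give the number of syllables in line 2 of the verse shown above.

5

Line 2: now (1), off (1), one (1), kitten (2) → 5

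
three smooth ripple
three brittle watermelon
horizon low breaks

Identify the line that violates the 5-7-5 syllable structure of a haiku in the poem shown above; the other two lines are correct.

Line 1: three (1), smooth (1), ripple (2) → 4 (expected 5)
Line 2: three (1), brittle (2), watermelon (4) → 7 ✓
Line 3: horizon (3), low (1), breaks (1) → 5 ✓

The first line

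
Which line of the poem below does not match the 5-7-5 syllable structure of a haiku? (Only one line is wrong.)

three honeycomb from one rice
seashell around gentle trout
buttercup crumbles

Line 1: three (1), honeycomb (3), from (1), one (1), rice (1) → 7 (expected 5)
Line 2: seashell (2), around (2), gentle (2), trout (1) → 7 ✓
Line 3: buttercup (3), crumbles (2) → 5 ✓

The first line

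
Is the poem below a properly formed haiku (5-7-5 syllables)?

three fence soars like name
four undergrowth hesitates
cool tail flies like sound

Line 1: three(1) + fence(1) + soars(1) + like(1) + name(1) = 5 ✓
Line 2: four(1) + undergrowth(3) + hesitates(3) = 7 ✓
Line 3: cool(1) + tail(1) + flies(1) + like(1) + sound(1) = 5 ✓

Yes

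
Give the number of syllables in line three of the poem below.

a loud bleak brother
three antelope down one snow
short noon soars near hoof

Line three: "short noon soars near hoof": 1+1+1+1+1 = 5

5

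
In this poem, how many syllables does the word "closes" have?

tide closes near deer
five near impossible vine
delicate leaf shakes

2

"closes" has 2 syllables.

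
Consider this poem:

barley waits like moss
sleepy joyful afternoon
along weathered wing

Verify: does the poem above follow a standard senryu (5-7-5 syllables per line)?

Line 1: barley (2), waits (1), like (1), moss (1) → 5 ✓
Line 2: sleepy (2), joyful (2), afternoon (3) → 7 ✓
Line 3: along (2), weathered (2), wing (1) → 5 ✓

Yes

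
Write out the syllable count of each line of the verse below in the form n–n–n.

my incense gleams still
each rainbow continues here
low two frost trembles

Line 1: my (1), incense (2), gleams (1), still (1) → 5
Line 2: each (1), rainbow (2), continues (3), here (1) → 7
Line 3: low (1), two (1), frost (1), trembles (2) → 5

5–7–5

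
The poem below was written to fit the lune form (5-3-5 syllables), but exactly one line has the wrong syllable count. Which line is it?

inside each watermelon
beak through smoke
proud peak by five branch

Line 1: inside (2), each (1), watermelon (4) → 7 (expected 5)
Line 2: beak (1), through (1), smoke (1) → 3 ✓
Line 3: proud (1), peak (1), by (1), five (1), branch (1) → 5 ✓

Line 1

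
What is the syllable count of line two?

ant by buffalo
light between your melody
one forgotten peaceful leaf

7

Line two: "light between your melody": 1+2+1+3 = 7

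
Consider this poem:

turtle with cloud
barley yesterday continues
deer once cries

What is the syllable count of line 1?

Line 1: turtle(2) + with(1) + cloud(1) = 4

4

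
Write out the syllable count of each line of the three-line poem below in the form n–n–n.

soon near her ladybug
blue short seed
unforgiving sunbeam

6–3–6

Line 1: soon(1) + near(1) + her(1) + ladybug(3) = 6
Line 2: blue(1) + short(1) + seed(1) = 3
Line 3: unforgiving(4) + sunbeam(2) = 6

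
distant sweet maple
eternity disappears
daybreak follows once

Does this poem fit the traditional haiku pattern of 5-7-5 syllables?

Yes

Line 1: "distant sweet maple": 2+1+2 = 5 ✓
Line 2: "eternity disappears": 4+3 = 7 ✓
Line 3: "daybreak follows once": 2+2+1 = 5 ✓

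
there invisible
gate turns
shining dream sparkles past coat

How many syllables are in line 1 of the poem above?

5

Line 1: there(1) + invisible(4) = 5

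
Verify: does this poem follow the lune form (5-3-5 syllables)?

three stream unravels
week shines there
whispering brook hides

Yes

Line 1: three(1) + stream(1) + unravels(3) = 5 ✓
Line 2: week(1) + shines(1) + there(1) = 3 ✓
Line 3: whispering(3) + brook(1) + hides(1) = 5 ✓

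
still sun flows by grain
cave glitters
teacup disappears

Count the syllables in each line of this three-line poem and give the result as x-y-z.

5-3-5

Line 1: still (1), sun (1), flows (1), by (1), grain (1) → 5
Line 2: cave (1), glitters (2) → 3
Line 3: teacup (2), disappears (3) → 5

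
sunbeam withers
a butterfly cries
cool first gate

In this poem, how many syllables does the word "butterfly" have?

3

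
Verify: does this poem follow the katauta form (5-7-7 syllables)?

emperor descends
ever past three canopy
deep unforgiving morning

Yes

Line 1: emperor (3), descends (2) → 5 ✓
Line 2: ever (2), past (1), three (1), canopy (3) → 7 ✓
Line 3: deep (1), unforgiving (4), morning (2) → 7 ✓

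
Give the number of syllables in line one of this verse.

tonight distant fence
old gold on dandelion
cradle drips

5

Line one: "tonight distant fence": 2+2+1 = 5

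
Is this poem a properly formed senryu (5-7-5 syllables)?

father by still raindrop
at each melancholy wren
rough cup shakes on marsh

Line 1: father(2) + by(1) + still(1) + raindrop(2) = 6 (expected 5)
Line 2: at(1) + each(1) + melancholy(4) + wren(1) = 7 ✓
Line 3: rough(1) + cup(1) + shakes(1) + on(1) + marsh(1) = 5 ✓

No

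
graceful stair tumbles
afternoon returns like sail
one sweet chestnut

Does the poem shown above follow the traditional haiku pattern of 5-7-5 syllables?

Line 1: graceful (2), stair (1), tumbles (2) → 5 ✓
Line 2: afternoon (3), returns (2), like (1), sail (1) → 7 ✓
Line 3: one (1), sweet (1), chestnut (2) → 4 (expected 5)

No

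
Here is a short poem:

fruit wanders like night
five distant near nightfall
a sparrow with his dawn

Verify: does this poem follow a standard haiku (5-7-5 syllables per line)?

Line 1: fruit(1) + wanders(2) + like(1) + night(1) = 5 ✓
Line 2: five(1) + distant(2) + near(1) + nightfall(2) = 6 (expected 7)
Line 3: a(1) + sparrow(2) + with(1) + his(1) + dawn(1) = 6 (expected 5)

No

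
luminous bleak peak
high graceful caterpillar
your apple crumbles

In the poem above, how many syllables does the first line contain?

The first line: luminous (3), bleak (1), peak (1) → 5

5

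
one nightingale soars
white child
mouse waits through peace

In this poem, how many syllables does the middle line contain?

The middle line: white(1) + child(1) = 2

2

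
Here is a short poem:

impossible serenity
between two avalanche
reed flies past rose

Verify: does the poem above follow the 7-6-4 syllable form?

No

Line 1: impossible(4) + serenity(4) = 8 (expected 7)
Line 2: between(2) + two(1) + avalanche(3) = 6 ✓
Line 3: reed(1) + flies(1) + past(1) + rose(1) = 4 ✓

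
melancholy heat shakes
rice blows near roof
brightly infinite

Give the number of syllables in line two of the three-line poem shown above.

Line two: rice (1), blows (1), near (1), roof (1) → 4

4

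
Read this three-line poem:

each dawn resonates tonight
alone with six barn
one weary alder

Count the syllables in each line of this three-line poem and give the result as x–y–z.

7–5–5

Line 1: each(1) + dawn(1) + resonates(3) + tonight(2) = 7
Line 2: alone(2) + with(1) + six(1) + barn(1) = 5
Line 3: one(1) + weary(2) + alder(2) = 5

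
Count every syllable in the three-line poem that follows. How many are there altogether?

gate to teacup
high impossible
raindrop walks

12

Line 1: gate(1) + to(1) + teacup(2) = 4
Line 2: high(1) + impossible(4) = 5
Line 3: raindrop(2) + walks(1) = 3
Total: 4 + 5 + 3 = 12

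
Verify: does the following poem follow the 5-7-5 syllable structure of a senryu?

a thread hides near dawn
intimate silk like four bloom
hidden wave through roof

Line 1: a (1), thread (1), hides (1), near (1), dawn (1) → 5 ✓
Line 2: intimate (3), silk (1), like (1), four (1), bloom (1) → 7 ✓
Line 3: hidden (2), wave (1), through (1), roof (1) → 5 ✓

Yes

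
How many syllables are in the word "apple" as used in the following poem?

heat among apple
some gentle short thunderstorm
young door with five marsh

2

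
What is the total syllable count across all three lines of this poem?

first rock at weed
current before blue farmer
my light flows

Line 1: first (1), rock (1), at (1), weed (1) → 4
Line 2: current (2), before (2), blue (1), farmer (2) → 7
Line 3: my (1), light (1), flows (1) → 3
Total: 4 + 7 + 3 = 14

14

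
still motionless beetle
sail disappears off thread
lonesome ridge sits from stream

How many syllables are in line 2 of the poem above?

6

Line 2: sail(1) + disappears(3) + off(1) + thread(1) = 6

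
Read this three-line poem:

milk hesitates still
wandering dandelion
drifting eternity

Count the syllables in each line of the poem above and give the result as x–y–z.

5–7–6

Line 1: milk (1), hesitates (3), still (1) → 5
Line 2: wandering (3), dandelion (4) → 7
Line 3: drifting (2), eternity (4) → 6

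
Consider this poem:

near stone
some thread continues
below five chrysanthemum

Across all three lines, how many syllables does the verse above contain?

Line 1: "near stone": 1+1 = 2
Line 2: "some thread continues": 1+1+3 = 5
Line 3: "below five chrysanthemum": 2+1+4 = 7
Total: 2 + 5 + 7 = 14

14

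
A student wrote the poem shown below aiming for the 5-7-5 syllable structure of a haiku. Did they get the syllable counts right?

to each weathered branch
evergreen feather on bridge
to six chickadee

Line 1: "to each weathered branch": 1+1+2+1 = 5 ✓
Line 2: "evergreen feather on bridge": 3+2+1+1 = 7 ✓
Line 3: "to six chickadee": 1+1+3 = 5 ✓

Yes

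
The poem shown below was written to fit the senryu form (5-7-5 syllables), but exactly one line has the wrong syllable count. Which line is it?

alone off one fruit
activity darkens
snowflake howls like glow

The second line

Line 1: "alone off one fruit": 2+1+1+1 = 5 ✓
Line 2: "activity darkens": 4+2 = 6 (expected 7)
Line 3: "snowflake howls like glow": 2+1+1+1 = 5 ✓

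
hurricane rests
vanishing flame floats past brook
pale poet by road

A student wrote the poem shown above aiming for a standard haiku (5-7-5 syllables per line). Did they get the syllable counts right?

Line 1: "hurricane rests": 3+1 = 4 (expected 5)
Line 2: "vanishing flame floats past brook": 3+1+1+1+1 = 7 ✓
Line 3: "pale poet by road": 1+2+1+1 = 5 ✓

No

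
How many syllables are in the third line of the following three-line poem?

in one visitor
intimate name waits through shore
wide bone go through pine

The third line: wide (1), bone (1), go (1), through (1), pine (1) → 5

5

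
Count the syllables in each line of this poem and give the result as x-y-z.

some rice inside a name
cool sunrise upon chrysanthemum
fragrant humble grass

Line 1: some (1), rice (1), inside (2), a (1), name (1) → 6
Line 2: cool (1), sunrise (2), upon (2), chrysanthemum (4) → 9
Line 3: fragrant (2), humble (2), grass (1) → 5

6-9-5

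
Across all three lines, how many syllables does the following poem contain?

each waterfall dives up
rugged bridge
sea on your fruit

13

Line 1: each (1), waterfall (3), dives (1), up (1) → 6
Line 2: rugged (2), bridge (1) → 3
Line 3: sea (1), on (1), your (1), fruit (1) → 4
Total: 6 + 3 + 4 = 13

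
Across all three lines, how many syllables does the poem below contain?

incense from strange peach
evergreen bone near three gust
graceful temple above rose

19

Line 1: incense (2), from (1), strange (1), peach (1) → 5
Line 2: evergreen (3), bone (1), near (1), three (1), gust (1) → 7
Line 3: graceful (2), temple (2), above (2), rose (1) → 7
Total: 5 + 7 + 7 = 19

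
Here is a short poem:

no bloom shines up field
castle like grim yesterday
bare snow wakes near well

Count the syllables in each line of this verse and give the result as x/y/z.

Line 1: "no bloom shines up field": 1+1+1+1+1 = 5
Line 2: "castle like grim yesterday": 2+1+1+3 = 7
Line 3: "bare snow wakes near well": 1+1+1+1+1 = 5

5/7/5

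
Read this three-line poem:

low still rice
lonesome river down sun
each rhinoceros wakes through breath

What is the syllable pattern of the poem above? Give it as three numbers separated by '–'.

Line 1: "low still rice": 1+1+1 = 3
Line 2: "lonesome river down sun": 2+2+1+1 = 6
Line 3: "each rhinoceros wakes through breath": 1+4+1+1+1 = 8

3–6–8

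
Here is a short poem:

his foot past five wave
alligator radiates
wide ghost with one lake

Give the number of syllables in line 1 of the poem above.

Line 1: his (1), foot (1), past (1), five (1), wave (1) → 5

5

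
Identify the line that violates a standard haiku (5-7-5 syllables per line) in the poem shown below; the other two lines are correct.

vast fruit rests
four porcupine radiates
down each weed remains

The first line

Line 1: "vast fruit rests": 1+1+1 = 3 (expected 5)
Line 2: "four porcupine radiates": 1+3+3 = 7 ✓
Line 3: "down each weed remains": 1+1+1+2 = 5 ✓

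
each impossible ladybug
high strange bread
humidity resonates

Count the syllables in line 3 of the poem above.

Line 3: humidity (4), resonates (3) → 7

7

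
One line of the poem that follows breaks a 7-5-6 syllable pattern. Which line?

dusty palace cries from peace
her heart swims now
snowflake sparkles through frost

The second line

Line 1: "dusty palace cries from peace": 2+2+1+1+1 = 7 ✓
Line 2: "her heart swims now": 1+1+1+1 = 4 (expected 5)
Line 3: "snowflake sparkles through frost": 2+2+1+1 = 6 ✓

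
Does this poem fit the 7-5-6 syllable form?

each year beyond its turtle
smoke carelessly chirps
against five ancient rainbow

No

Line 1: each (1), year (1), beyond (2), its (1), turtle (2) → 7 ✓
Line 2: smoke (1), carelessly (3), chirps (1) → 5 ✓
Line 3: against (2), five (1), ancient (2), rainbow (2) → 7 (expected 6)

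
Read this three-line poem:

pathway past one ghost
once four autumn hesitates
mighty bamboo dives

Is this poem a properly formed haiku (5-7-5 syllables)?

Line 1: "pathway past one ghost": 2+1+1+1 = 5 ✓
Line 2: "once four autumn hesitates": 1+1+2+3 = 7 ✓
Line 3: "mighty bamboo dives": 2+2+1 = 5 ✓

Yes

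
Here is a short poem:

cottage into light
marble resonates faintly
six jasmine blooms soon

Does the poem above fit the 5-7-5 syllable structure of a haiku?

Line 1: cottage (2), into (2), light (1) → 5 ✓
Line 2: marble (2), resonates (3), faintly (2) → 7 ✓
Line 3: six (1), jasmine (2), blooms (1), soon (1) → 5 ✓

Yes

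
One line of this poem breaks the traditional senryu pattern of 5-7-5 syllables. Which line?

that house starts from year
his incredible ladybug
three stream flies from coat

The second line

Line 1: that (1), house (1), starts (1), from (1), year (1) → 5 ✓
Line 2: his (1), incredible (4), ladybug (3) → 8 (expected 7)
Line 3: three (1), stream (1), flies (1), from (1), coat (1) → 5 ✓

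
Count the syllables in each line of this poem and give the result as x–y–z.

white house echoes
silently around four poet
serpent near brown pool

Line 1: white (1), house (1), echoes (2) → 4
Line 2: silently (3), around (2), four (1), poet (2) → 8
Line 3: serpent (2), near (1), brown (1), pool (1) → 5

4–8–5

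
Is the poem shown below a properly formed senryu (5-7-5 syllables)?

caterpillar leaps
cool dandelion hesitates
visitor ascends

Line 1: "caterpillar leaps": 4+1 = 5 ✓
Line 2: "cool dandelion hesitates": 1+4+3 = 8 (expected 7)
Line 3: "visitor ascends": 3+2 = 5 ✓

No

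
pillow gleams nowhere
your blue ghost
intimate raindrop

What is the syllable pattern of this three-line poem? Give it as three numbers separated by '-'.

Line 1: pillow(2) + gleams(1) + nowhere(2) = 5
Line 2: your(1) + blue(1) + ghost(1) = 3
Line 3: intimate(3) + raindrop(2) = 5

5-3-5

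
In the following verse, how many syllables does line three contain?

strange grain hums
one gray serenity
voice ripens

3

Line three: voice(1) + ripens(2) = 3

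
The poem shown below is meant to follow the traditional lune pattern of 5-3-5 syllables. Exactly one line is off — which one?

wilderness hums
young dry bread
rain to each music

Line 1: "wilderness hums": 3+1 = 4 (expected 5)
Line 2: "young dry bread": 1+1+1 = 3 ✓
Line 3: "rain to each music": 1+1+1+2 = 5 ✓

Line 1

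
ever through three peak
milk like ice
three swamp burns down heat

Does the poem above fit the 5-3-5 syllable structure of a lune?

Line 1: ever (2), through (1), three (1), peak (1) → 5 ✓
Line 2: milk (1), like (1), ice (1) → 3 ✓
Line 3: three (1), swamp (1), burns (1), down (1), heat (1) → 5 ✓

Yes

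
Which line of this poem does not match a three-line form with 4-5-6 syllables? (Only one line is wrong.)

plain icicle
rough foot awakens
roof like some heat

Line 1: plain (1), icicle (3) → 4 ✓
Line 2: rough (1), foot (1), awakens (3) → 5 ✓
Line 3: roof (1), like (1), some (1), heat (1) → 4 (expected 6)

The third line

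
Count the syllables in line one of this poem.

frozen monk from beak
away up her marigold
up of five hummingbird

Line one: frozen(2) + monk(1) + from(1) + beak(1) = 5

5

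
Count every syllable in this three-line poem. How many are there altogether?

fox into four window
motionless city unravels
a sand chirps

Line 1: "fox into four window": 1+2+1+2 = 6
Line 2: "motionless city unravels": 3+2+3 = 8
Line 3: "a sand chirps": 1+1+1 = 3
Total: 6 + 8 + 3 = 17

17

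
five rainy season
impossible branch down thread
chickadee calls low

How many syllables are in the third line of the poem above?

The third line: "chickadee calls low": 3+1+1 = 5

5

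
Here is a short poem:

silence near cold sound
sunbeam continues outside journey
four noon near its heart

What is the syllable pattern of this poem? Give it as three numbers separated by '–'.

5–9–5

Line 1: "silence near cold sound": 2+1+1+1 = 5
Line 2: "sunbeam continues outside journey": 2+3+2+2 = 9
Line 3: "four noon near its heart": 1+1+1+1+1 = 5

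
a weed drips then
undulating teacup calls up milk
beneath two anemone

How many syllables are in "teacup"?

2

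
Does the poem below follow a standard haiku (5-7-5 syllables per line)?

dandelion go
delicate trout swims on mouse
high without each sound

Line 1: dandelion (4), go (1) → 5 ✓
Line 2: delicate (3), trout (1), swims (1), on (1), mouse (1) → 7 ✓
Line 3: high (1), without (2), each (1), sound (1) → 5 ✓

Yes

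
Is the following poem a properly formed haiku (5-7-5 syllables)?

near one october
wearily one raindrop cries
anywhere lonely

Yes

Line 1: "near one october": 1+1+3 = 5 ✓
Line 2: "wearily one raindrop cries": 3+1+2+1 = 7 ✓
Line 3: "anywhere lonely": 3+2 = 5 ✓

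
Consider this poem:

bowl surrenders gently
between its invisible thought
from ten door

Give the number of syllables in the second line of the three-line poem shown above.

The second line: between(2) + its(1) + invisible(4) + thought(1) = 8

8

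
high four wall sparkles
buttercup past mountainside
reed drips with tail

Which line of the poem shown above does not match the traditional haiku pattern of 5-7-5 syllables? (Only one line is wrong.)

Line 3

Line 1: "high four wall sparkles": 1+1+1+2 = 5 ✓
Line 2: "buttercup past mountainside": 3+1+3 = 7 ✓
Line 3: "reed drips with tail": 1+1+1+1 = 4 (expected 5)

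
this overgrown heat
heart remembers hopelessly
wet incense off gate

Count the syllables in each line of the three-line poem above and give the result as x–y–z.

Line 1: this (1), overgrown (3), heat (1) → 5
Line 2: heart (1), remembers (3), hopelessly (3) → 7
Line 3: wet (1), incense (2), off (1), gate (1) → 5

5–7–5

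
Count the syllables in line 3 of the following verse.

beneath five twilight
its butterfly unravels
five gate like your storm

Line 3: five(1) + gate(1) + like(1) + your(1) + storm(1) = 5

5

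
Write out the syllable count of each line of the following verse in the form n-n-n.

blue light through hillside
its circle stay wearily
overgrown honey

5-7-5

Line 1: "blue light through hillside": 1+1+1+2 = 5
Line 2: "its circle stay wearily": 1+2+1+3 = 7
Line 3: "overgrown honey": 3+2 = 5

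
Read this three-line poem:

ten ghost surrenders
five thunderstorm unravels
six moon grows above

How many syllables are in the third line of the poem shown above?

The third line: six(1) + moon(1) + grows(1) + above(2) = 5

5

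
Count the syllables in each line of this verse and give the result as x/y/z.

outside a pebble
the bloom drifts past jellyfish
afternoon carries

Line 1: "outside a pebble": 2+1+2 = 5
Line 2: "the bloom drifts past jellyfish": 1+1+1+1+3 = 7
Line 3: "afternoon carries": 3+2 = 5

5/7/5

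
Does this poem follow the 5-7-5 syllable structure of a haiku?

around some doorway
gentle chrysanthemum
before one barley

Line 1: "around some doorway": 2+1+2 = 5 ✓
Line 2: "gentle chrysanthemum": 2+4 = 6 (expected 7)
Line 3: "before one barley": 2+1+2 = 5 ✓

No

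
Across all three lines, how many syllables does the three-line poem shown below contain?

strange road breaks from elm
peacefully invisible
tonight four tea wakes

Line 1: "strange road breaks from elm": 1+1+1+1+1 = 5
Line 2: "peacefully invisible": 3+4 = 7
Line 3: "tonight four tea wakes": 2+1+1+1 = 5
Total: 5 + 7 + 5 = 17

17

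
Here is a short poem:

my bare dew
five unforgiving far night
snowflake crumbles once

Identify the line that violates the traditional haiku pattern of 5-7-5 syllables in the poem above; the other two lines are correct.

Line 1: "my bare dew": 1+1+1 = 3 (expected 5)
Line 2: "five unforgiving far night": 1+4+1+1 = 7 ✓
Line 3: "snowflake crumbles once": 2+2+1 = 5 ✓

Line 1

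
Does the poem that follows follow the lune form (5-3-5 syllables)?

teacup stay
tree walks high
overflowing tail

No

Line 1: teacup (2), stay (1) → 3 (expected 5)
Line 2: tree (1), walks (1), high (1) → 3 ✓
Line 3: overflowing (4), tail (1) → 5 ✓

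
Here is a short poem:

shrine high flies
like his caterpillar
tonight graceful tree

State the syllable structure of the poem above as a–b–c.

Line 1: shrine(1) + high(1) + flies(1) = 3
Line 2: like(1) + his(1) + caterpillar(4) = 6
Line 3: tonight(2) + graceful(2) + tree(1) = 5

3–6–5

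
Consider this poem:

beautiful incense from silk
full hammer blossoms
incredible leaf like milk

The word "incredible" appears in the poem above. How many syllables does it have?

4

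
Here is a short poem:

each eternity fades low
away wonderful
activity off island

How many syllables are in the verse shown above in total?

19

Line 1: each (1), eternity (4), fades (1), low (1) → 7
Line 2: away (2), wonderful (3) → 5
Line 3: activity (4), off (1), island (2) → 7
Total: 7 + 5 + 7 = 19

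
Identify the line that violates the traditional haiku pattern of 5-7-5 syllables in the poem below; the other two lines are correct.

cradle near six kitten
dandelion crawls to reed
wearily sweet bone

Line 1: "cradle near six kitten": 2+1+1+2 = 6 (expected 5)
Line 2: "dandelion crawls to reed": 4+1+1+1 = 7 ✓
Line 3: "wearily sweet bone": 3+1+1 = 5 ✓

Line 1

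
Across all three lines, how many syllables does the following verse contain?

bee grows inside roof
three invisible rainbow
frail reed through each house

17

Line 1: "bee grows inside roof": 1+1+2+1 = 5
Line 2: "three invisible rainbow": 1+4+2 = 7
Line 3: "frail reed through each house": 1+1+1+1+1 = 5
Total: 5 + 7 + 5 = 17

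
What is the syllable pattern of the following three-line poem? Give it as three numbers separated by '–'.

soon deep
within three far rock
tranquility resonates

2–5–7

Line 1: "soon deep": 1+1 = 2
Line 2: "within three far rock": 2+1+1+1 = 5
Line 3: "tranquility resonates": 4+3 = 7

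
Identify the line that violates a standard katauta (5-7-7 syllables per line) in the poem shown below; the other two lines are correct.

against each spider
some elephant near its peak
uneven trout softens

The third line

Line 1: against(2) + each(1) + spider(2) = 5 ✓
Line 2: some(1) + elephant(3) + near(1) + its(1) + peak(1) = 7 ✓
Line 3: uneven(3) + trout(1) + softens(2) = 6 (expected 7)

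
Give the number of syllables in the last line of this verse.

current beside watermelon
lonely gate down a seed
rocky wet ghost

The last line: rocky(2) + wet(1) + ghost(1) = 4

4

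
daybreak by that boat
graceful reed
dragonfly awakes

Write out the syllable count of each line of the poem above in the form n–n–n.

Line 1: daybreak (2), by (1), that (1), boat (1) → 5
Line 2: graceful (2), reed (1) → 3
Line 3: dragonfly (3), awakes (2) → 5

5–3–5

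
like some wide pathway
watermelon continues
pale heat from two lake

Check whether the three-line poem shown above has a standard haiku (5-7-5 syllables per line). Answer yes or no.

Yes

Line 1: "like some wide pathway": 1+1+1+2 = 5 ✓
Line 2: "watermelon continues": 4+3 = 7 ✓
Line 3: "pale heat from two lake": 1+1+1+1+1 = 5 ✓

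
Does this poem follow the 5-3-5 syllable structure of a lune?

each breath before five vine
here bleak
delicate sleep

No

Line 1: each(1) + breath(1) + before(2) + five(1) + vine(1) = 6 (expected 5)
Line 2: here(1) + bleak(1) = 2 (expected 3)
Line 3: delicate(3) + sleep(1) = 4 (expected 5)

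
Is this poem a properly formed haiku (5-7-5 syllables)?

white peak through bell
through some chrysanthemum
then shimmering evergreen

Line 1: white (1), peak (1), through (1), bell (1) → 4 (expected 5)
Line 2: through (1), some (1), chrysanthemum (4) → 6 (expected 7)
Line 3: then (1), shimmering (3), evergreen (3) → 7 (expected 5)

No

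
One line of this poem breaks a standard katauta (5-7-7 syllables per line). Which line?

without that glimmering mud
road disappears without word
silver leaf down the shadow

Line 1: without (2), that (1), glimmering (3), mud (1) → 7 (expected 5)
Line 2: road (1), disappears (3), without (2), word (1) → 7 ✓
Line 3: silver (2), leaf (1), down (1), the (1), shadow (2) → 7 ✓

Line 1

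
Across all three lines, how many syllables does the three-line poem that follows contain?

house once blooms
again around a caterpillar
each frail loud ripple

17

Line 1: "house once blooms": 1+1+1 = 3
Line 2: "again around a caterpillar": 2+2+1+4 = 9
Line 3: "each frail loud ripple": 1+1+1+2 = 5
Total: 3 + 9 + 5 = 17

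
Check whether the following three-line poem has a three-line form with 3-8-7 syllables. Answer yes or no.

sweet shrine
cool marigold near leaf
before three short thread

No

Line 1: "sweet shrine": 1+1 = 2 (expected 3)
Line 2: "cool marigold near leaf": 1+3+1+1 = 6 (expected 8)
Line 3: "before three short thread": 2+1+1+1 = 5 (expected 7)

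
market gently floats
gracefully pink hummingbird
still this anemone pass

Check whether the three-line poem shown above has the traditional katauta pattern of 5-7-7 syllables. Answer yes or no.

Line 1: market(2) + gently(2) + floats(1) = 5 ✓
Line 2: gracefully(3) + pink(1) + hummingbird(3) = 7 ✓
Line 3: still(1) + this(1) + anemone(4) + pass(1) = 7 ✓

Yes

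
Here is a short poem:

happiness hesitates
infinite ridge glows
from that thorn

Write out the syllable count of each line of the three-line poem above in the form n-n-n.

6-5-3

Line 1: happiness(3) + hesitates(3) = 6
Line 2: infinite(3) + ridge(1) + glows(1) = 5
Line 3: from(1) + that(1) + thorn(1) = 3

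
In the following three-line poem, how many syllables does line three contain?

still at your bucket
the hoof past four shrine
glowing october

Line three: glowing (2), october (3) → 5

5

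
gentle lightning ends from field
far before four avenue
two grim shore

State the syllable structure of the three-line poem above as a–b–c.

7–7–3

Line 1: gentle(2) + lightning(2) + ends(1) + from(1) + field(1) = 7
Line 2: far(1) + before(2) + four(1) + avenue(3) = 7
Line 3: two(1) + grim(1) + shore(1) = 3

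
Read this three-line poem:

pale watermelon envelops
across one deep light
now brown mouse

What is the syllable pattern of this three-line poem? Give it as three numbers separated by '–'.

8–5–3

Line 1: "pale watermelon envelops": 1+4+3 = 8
Line 2: "across one deep light": 2+1+1+1 = 5
Line 3: "now brown mouse": 1+1+1 = 3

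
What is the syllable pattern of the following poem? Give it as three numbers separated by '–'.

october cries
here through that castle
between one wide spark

4–5–5

Line 1: october (3), cries (1) → 4
Line 2: here (1), through (1), that (1), castle (2) → 5
Line 3: between (2), one (1), wide (1), spark (1) → 5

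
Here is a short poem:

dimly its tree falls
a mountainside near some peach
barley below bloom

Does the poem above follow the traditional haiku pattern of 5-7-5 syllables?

Line 1: dimly (2), its (1), tree (1), falls (1) → 5 ✓
Line 2: a (1), mountainside (3), near (1), some (1), peach (1) → 7 ✓
Line 3: barley (2), below (2), bloom (1) → 5 ✓

Yes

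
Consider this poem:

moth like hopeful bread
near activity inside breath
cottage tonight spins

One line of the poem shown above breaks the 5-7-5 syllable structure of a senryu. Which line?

Line 2

Line 1: moth(1) + like(1) + hopeful(2) + bread(1) = 5 ✓
Line 2: near(1) + activity(4) + inside(2) + breath(1) = 8 (expected 7)
Line 3: cottage(2) + tonight(2) + spins(1) = 5 ✓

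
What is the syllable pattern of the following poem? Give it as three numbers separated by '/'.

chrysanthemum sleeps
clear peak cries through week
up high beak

5/5/3

Line 1: "chrysanthemum sleeps": 4+1 = 5
Line 2: "clear peak cries through week": 1+1+1+1+1 = 5
Line 3: "up high beak": 1+1+1 = 3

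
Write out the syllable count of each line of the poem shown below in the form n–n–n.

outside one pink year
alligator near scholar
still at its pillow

Line 1: "outside one pink year": 2+1+1+1 = 5
Line 2: "alligator near scholar": 4+1+2 = 7
Line 3: "still at its pillow": 1+1+1+2 = 5

5–7–5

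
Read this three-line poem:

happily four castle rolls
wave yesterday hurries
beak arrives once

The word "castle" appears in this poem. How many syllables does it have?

2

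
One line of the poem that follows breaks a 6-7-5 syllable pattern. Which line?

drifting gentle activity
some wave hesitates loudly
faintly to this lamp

Line 1

Line 1: drifting (2), gentle (2), activity (4) → 8 (expected 6)
Line 2: some (1), wave (1), hesitates (3), loudly (2) → 7 ✓
Line 3: faintly (2), to (1), this (1), lamp (1) → 5 ✓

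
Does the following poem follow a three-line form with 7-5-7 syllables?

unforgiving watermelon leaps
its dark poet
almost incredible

Line 1: "unforgiving watermelon leaps": 4+4+1 = 9 (expected 7)
Line 2: "its dark poet": 1+1+2 = 4 (expected 5)
Line 3: "almost incredible": 2+4 = 6 (expected 7)

No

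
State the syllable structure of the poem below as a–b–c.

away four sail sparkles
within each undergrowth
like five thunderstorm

Line 1: away(2) + four(1) + sail(1) + sparkles(2) = 6
Line 2: within(2) + each(1) + undergrowth(3) = 6
Line 3: like(1) + five(1) + thunderstorm(3) = 5

6–6–5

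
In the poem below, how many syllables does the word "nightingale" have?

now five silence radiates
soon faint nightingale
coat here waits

"nightingale" has 3 syllables.

3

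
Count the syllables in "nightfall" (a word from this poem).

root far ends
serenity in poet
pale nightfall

2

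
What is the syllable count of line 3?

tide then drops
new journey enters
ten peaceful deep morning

Line 3: "ten peaceful deep morning": 1+2+1+2 = 6

6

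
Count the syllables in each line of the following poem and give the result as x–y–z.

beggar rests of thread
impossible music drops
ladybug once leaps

5–7–5

Line 1: beggar(2) + rests(1) + of(1) + thread(1) = 5
Line 2: impossible(4) + music(2) + drops(1) = 7
Line 3: ladybug(3) + once(1) + leaps(1) = 5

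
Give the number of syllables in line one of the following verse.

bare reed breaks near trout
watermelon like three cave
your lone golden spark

5

Line one: "bare reed breaks near trout": 1+1+1+1+1 = 5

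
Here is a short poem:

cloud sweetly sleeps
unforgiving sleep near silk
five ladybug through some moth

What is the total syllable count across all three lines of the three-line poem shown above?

Line 1: cloud(1) + sweetly(2) + sleeps(1) = 4
Line 2: unforgiving(4) + sleep(1) + near(1) + silk(1) = 7
Line 3: five(1) + ladybug(3) + through(1) + some(1) + moth(1) = 7
Total: 4 + 7 + 7 = 18

18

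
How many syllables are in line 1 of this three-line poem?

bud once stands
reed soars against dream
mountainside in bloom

Line 1: bud(1) + once(1) + stands(1) = 3

3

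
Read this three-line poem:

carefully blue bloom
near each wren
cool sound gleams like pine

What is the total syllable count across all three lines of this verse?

13

Line 1: carefully (3), blue (1), bloom (1) → 5
Line 2: near (1), each (1), wren (1) → 3
Line 3: cool (1), sound (1), gleams (1), like (1), pine (1) → 5
Total: 5 + 3 + 5 = 13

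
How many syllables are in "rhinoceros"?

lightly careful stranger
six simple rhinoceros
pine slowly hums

"rhinoceros" has 4 syllables.

4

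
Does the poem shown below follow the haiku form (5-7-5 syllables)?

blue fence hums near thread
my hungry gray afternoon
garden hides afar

Yes

Line 1: "blue fence hums near thread": 1+1+1+1+1 = 5 ✓
Line 2: "my hungry gray afternoon": 1+2+1+3 = 7 ✓
Line 3: "garden hides afar": 2+1+2 = 5 ✓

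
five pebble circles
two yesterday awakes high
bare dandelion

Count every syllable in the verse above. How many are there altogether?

Line 1: five (1), pebble (2), circles (2) → 5
Line 2: two (1), yesterday (3), awakes (2), high (1) → 7
Line 3: bare (1), dandelion (4) → 5
Total: 5 + 7 + 5 = 17

17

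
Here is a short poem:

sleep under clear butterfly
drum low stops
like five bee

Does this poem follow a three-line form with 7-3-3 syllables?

Yes

Line 1: "sleep under clear butterfly": 1+2+1+3 = 7 ✓
Line 2: "drum low stops": 1+1+1 = 3 ✓
Line 3: "like five bee": 1+1+1 = 3 ✓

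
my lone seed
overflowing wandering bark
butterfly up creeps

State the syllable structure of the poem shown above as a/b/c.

3/8/5

Line 1: my (1), lone (1), seed (1) → 3
Line 2: overflowing (4), wandering (3), bark (1) → 8
Line 3: butterfly (3), up (1), creeps (1) → 5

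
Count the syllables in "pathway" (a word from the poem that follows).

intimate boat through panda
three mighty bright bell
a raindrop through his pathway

"pathway" has 2 syllables.

2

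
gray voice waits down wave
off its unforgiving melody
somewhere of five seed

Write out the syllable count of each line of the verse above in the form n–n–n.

Line 1: gray (1), voice (1), waits (1), down (1), wave (1) → 5
Line 2: off (1), its (1), unforgiving (4), melody (3) → 9
Line 3: somewhere (2), of (1), five (1), seed (1) → 5

5–9–5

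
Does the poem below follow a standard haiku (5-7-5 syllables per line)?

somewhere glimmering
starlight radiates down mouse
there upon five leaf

Line 1: somewhere (2), glimmering (3) → 5 ✓
Line 2: starlight (2), radiates (3), down (1), mouse (1) → 7 ✓
Line 3: there (1), upon (2), five (1), leaf (1) → 5 ✓

Yes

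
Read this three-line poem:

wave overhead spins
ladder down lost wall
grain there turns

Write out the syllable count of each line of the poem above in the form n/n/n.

5/5/3

Line 1: wave (1), overhead (3), spins (1) → 5
Line 2: ladder (2), down (1), lost (1), wall (1) → 5
Line 3: grain (1), there (1), turns (1) → 3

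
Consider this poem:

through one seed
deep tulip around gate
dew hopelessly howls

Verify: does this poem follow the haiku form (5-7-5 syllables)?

No

Line 1: through(1) + one(1) + seed(1) = 3 (expected 5)
Line 2: deep(1) + tulip(2) + around(2) + gate(1) = 6 (expected 7)
Line 3: dew(1) + hopelessly(3) + howls(1) = 5 ✓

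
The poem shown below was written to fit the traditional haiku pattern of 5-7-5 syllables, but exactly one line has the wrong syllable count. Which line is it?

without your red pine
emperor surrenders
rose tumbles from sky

Line 1: "without your red pine": 2+1+1+1 = 5 ✓
Line 2: "emperor surrenders": 3+3 = 6 (expected 7)
Line 3: "rose tumbles from sky": 1+2+1+1 = 5 ✓

The second line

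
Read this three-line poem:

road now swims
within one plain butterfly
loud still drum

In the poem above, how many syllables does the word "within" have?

"within" has 2 syllables.

2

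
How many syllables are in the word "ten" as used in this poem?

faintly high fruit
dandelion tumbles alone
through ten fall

1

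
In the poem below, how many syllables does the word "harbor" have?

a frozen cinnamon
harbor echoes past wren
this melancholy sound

2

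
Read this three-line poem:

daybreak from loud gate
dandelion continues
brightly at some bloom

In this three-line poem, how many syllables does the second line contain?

7

The second line: "dandelion continues": 4+3 = 7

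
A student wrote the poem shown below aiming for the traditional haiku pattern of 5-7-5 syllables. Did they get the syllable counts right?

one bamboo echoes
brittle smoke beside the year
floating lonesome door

Line 1: "one bamboo echoes": 1+2+2 = 5 ✓
Line 2: "brittle smoke beside the year": 2+1+2+1+1 = 7 ✓
Line 3: "floating lonesome door": 2+2+1 = 5 ✓

Yes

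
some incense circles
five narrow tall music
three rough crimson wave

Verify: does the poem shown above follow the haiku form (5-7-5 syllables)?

No

Line 1: some(1) + incense(2) + circles(2) = 5 ✓
Line 2: five(1) + narrow(2) + tall(1) + music(2) = 6 (expected 7)
Line 3: three(1) + rough(1) + crimson(2) + wave(1) = 5 ✓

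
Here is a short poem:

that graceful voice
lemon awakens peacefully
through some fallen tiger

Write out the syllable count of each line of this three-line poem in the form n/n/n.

Line 1: that(1) + graceful(2) + voice(1) = 4
Line 2: lemon(2) + awakens(3) + peacefully(3) = 8
Line 3: through(1) + some(1) + fallen(2) + tiger(2) = 6

4/8/6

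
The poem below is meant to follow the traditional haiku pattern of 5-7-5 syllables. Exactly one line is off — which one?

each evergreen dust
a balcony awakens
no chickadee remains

The third line

Line 1: each (1), evergreen (3), dust (1) → 5 ✓
Line 2: a (1), balcony (3), awakens (3) → 7 ✓
Line 3: no (1), chickadee (3), remains (2) → 6 (expected 5)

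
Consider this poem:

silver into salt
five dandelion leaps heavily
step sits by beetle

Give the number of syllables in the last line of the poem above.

5

The last line: step(1) + sits(1) + by(1) + beetle(2) = 5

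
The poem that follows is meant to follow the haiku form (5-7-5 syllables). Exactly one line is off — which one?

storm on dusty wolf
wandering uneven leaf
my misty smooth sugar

The third line

Line 1: storm (1), on (1), dusty (2), wolf (1) → 5 ✓
Line 2: wandering (3), uneven (3), leaf (1) → 7 ✓
Line 3: my (1), misty (2), smooth (1), sugar (2) → 6 (expected 5)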